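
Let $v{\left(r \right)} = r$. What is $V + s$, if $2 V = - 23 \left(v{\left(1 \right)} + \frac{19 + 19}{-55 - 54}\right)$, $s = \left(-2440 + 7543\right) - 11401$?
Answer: $- \frac{1374597}{218} \approx -6305.5$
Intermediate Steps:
$s = -6298$ ($s = 5103 - 11401 = -6298$)
$V = - \frac{1633}{218}$ ($V = \frac{\left(-23\right) \left(1 + \frac{19 + 19}{-55 - 54}\right)}{2} = \frac{\left(-23\right) \left(1 + \frac{38}{-109}\right)}{2} = \frac{\left(-23\right) \left(1 + 38 \left(- \frac{1}{109}\right)\right)}{2} = \frac{\left(-23\right) \left(1 - \frac{38}{109}\right)}{2} = \frac{\left(-23\right) \frac{71}{109}}{2} = \frac{1}{2} \left(- \frac{1633}{109}\right) = - \frac{1633}{218} \approx -7.4908$)
$V + s = - \frac{1633}{218} - 6298 = - \frac{1374597}{218}$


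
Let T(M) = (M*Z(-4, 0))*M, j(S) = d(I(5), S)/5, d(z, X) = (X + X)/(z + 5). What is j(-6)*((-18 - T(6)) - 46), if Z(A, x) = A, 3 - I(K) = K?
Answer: -64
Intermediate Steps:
I(K) = 3 - K
d(z, X) = 2*X/(5 + z) (d(z, X) = (2*X)/(5 + z) = 2*X/(5 + z))
j(S) = 2*S/15 (j(S) = (2*S/(5 + (3 - 1*5)))/5 = (2*S/(5 + (3 - 5)))*(⅕) = (2*S/(5 - 2))*(⅕) = (2*S/3)*(⅕) = 2*S/15)
T(M) = -4*M² (T(M) = (M*(-4))*M = (-4*M)*M = -4*M²)
j(-6)*((-18 - T(6)) - 46) = ((2/15)*(-6))*((-18 - (-4)*6²) - 46) = -4*((-18 - (-4)*36) - 46)/5 = -4*((-18 - 1*(-144)) - 46)/5 = -4*((-18 + 144) - 46)/5 = -4*(126 - 46)/5 = -⅘*80 = -64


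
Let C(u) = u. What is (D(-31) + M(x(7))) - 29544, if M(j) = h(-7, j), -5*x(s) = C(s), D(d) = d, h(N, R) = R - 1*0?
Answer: -147882/5 ≈ -29576.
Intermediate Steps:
h(N, R) = R (h(N, R) = R + 0 = R)
x(s) = -s/5
M(j) = j
(D(-31) + M(x(7))) - 29544 = (-31 - 1/5*7) - 29544 = (-31 - 7/5) - 29544 = -162/5 - 29544 = -147882/5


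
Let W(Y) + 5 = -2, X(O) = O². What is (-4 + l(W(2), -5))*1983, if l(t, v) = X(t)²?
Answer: 4753251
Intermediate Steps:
W(Y) = -7 (W(Y) = -5 - 2 = -7)
l(t, v) = t⁴ (l(t, v) = (t²)² = t⁴)
(-4 + l(W(2), -5))*1983 = (-4 + (-7)⁴)*1983 = (-4 + 2401)*1983 = 2397*1983 = 4753251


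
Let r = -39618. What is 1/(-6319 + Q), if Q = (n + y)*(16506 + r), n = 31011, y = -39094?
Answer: 1/186807977 ≈ 5.3531e-9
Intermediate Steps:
Q = 186814296 (Q = (31011 - 39094)*(16506 - 39618) = -8083*(-23112) = 186814296)
1/(-6319 + Q) = 1/(-6319 + 186814296) = 1/186807977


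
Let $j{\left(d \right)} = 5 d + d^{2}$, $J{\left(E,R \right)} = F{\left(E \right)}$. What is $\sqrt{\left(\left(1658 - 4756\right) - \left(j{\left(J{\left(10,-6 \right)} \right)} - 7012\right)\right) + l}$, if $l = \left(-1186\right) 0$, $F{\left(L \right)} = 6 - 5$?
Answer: $2 \sqrt{977} \approx 62.514$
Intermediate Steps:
$F{\left(L \right)} = 1$ ($F{\left(L \right)} = 6 - 5 = 1$)
$J{\left(E,R \right)} = 1$
$l = 0$
$j{\left(d \right)} = d^{2} + 5 d$
$\sqrt{\left(\left(1658 - 4756\right) - \left(j{\left(J{\left(10,-6 \right)} \right)} - 7012\right)\right) + l} = \sqrt{\left(\left(1658 - 4756\right) - \left(1 \left(5 + 1\right) - 7012\right)\right) + 0} = \sqrt{\left(\left(1658 - 4756\right) - \left(1 \cdot 6 - 7012\right)\right) + 0} = \sqrt{\left(-3098 - \left(6 - 7012\right)\right) + 0} = \sqrt{\left(-3098 - -7006\right) + 0} = \sqrt{\left(-3098 + 7006\right) + 0} = \sqrt{3908 + 0} = \sqrt{3908} = 2 \sqrt{977}$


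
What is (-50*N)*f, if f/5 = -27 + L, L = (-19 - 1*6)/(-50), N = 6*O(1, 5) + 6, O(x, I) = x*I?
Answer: 238500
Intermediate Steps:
O(x, I) = I*x
N = 36 (N = 6*(5*1) + 6 = 6*5 + 6 = 30 + 6 = 36)
L = 1/2 (L = (-19 - 6)*(-1/50) = -25*(-1/50) = 1/2 ≈ 0.50000)
f = -265/2 (f = 5*(-27 + 1/2) = 5*(-53/2) = -265/2 ≈ -132.50)
(-50*N)*f = -50*36*(-265/2) = -1800*(-265/2) = 238500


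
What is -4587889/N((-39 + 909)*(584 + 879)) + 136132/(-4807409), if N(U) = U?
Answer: -22229129040521/6118918249290 ≈ -3.6329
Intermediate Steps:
-4587889/N((-39 + 909)*(584 + 879)) + 136132/(-4807409) = -4587889*1/((-39 + 909)*(584 + 879)) + 136132/(-4807409) = -4587889/(870*1463) + 136132*(-1/4807409) = -4587889/1272810 - 136132/4807409 = -22229129040521/6118918249290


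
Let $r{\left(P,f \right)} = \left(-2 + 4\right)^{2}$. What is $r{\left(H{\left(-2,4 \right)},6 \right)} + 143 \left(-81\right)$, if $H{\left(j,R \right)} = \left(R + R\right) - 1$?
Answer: $-11579$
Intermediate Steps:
$H{\left(j,R \right)} = -1 + 2 R$ ($H{\left(j,R \right)} = 2 R - 1 = -1 + 2 R$)
$r{\left(P,f \right)} = 4$ ($r{\left(P,f \right)} = 2^{2} = 4$)
$r{\left(H{\left(-2,4 \right)},6 \right)} + 143 \left(-81\right) = 4 + 143 \left(-81\right) = 4 - 11583 = -11579$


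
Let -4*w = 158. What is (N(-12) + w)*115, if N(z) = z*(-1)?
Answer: -6325/2 ≈ -3162.5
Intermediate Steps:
N(z) = -z
w = -79/2 (w = -¼*158 = -79/2 ≈ -39.500)
(N(-12) + w)*115 = (-1*(-12) - 79/2)*115 = (12 - 79/2)*115 = -55/2*115 = -6325/2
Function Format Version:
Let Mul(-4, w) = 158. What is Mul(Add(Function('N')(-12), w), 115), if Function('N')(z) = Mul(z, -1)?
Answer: Rational(-6325, 2) ≈ -3162.5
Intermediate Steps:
Function('N')(z) = Mul(-1, z)
w = Rational(-79, 2) (w = Mul(Rational(-1, 4), 158) = Rational(-79, 2) ≈ -39.500)
Mul(Add(Function('N')(-12), w), 115) = Mul(Add(Mul(-1, -12), Rational(-79, 2)), 115) = Mul(Add(12, Rational(-79, 2)), 115) = Mul(Rational(-55, 2), 115) = Rational(-6325, 2)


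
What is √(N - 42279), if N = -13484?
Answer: I*√55763 ≈ 236.14*I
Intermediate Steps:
√(N - 42279) = √(-13484 - 42279) = √(-55763) = I*√55763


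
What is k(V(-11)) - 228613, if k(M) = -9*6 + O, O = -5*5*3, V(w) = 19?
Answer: -228742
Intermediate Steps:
O = -75 (O = -25*3 = -75)
k(M) = -129 (k(M) = -9*6 - 75 = -54 - 75 = -129)
k(V(-11)) - 228613 = -129 - 228613 = -228742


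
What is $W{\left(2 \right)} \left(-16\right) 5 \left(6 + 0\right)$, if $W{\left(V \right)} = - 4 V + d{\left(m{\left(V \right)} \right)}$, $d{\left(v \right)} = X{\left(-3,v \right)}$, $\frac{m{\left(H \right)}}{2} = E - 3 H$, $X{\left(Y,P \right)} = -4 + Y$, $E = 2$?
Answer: $7200$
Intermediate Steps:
$m{\left(H \right)} = 4 - 6 H$ ($m{\left(H \right)} = 2 \left(2 - 3 H\right) = 4 - 6 H$)
$d{\left(v \right)} = -7$ ($d{\left(v \right)} = -4 - 3 = -7$)
$W{\left(V \right)} = -7 - 4 V$ ($W{\left(V \right)} = - 4 V - 7 = -7 - 4 V$)
$W{\left(2 \right)} \left(-16\right) 5 \left(6 + 0\right) = \left(-7 - 8\right) \left(-16\right) 5 \left(6 + 0\right) = \left(-7 - 8\right) \left(-16\right) 5 \cdot 6 = \left(-15\right) \left(-16\right) 30 = 240 \cdot 30 = 7200$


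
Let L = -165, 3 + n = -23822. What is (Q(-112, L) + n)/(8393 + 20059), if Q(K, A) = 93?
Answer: -5933/7113 ≈ -0.83411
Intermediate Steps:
n = -23825 (n = -3 - 23822 = -23825)
(Q(-112, L) + n)/(8393 + 20059) = (93 - 23825)/(8393 + 20059) = -23732/28452 = -23732*1/28452 = -5933/7113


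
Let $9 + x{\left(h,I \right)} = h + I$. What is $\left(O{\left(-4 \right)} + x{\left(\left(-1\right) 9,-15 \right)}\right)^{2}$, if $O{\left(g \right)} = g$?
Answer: $1369$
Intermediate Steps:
$x{\left(h,I \right)} = -9 + I + h$ ($x{\left(h,I \right)} = -9 + \left(h + I\right) = -9 + \left(I + h\right) = -9 + I + h$)
$\left(O{\left(-4 \right)} + x{\left(\left(-1\right) 9,-15 \right)}\right)^{2} = \left(-4 - 33\right)^{2} = \left(-37\right)^{2} = 1369$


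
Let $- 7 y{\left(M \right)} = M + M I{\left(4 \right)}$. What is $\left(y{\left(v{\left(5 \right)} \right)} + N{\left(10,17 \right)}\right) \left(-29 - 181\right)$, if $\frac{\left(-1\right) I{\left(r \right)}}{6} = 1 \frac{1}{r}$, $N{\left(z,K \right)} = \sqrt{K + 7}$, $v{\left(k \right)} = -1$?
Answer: $15 - 420 \sqrt{6} \approx -1013.8$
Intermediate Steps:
$N{\left(z,K \right)} = \sqrt{7 + K}$
$I{\left(r \right)} = - \frac{6}{r}$ ($I{\left(r \right)} = - 6 \cdot 1 \frac{1}{r} = - \frac{6}{r}$)
$y{\left(M \right)} = \frac{M}{14}$ ($y{\left(M \right)} = - \frac{M + M \left(- \frac{6}{4}\right)}{7} = - \frac{M + M \left(\left(-6\right) \frac{1}{4}\right)}{7} = - \frac{M + M \left(- \frac{3}{2}\right)}{7} = - \frac{M - \frac{3 M}{2}}{7} = - \frac{\left(- \frac{1}{2}\right) M}{7} = \frac{M}{14}$)
$\left(y{\left(v{\left(5 \right)} \right)} + N{\left(10,17 \right)}\right) \left(-29 - 181\right) = \left(\frac{1}{14} \left(-1\right) + \sqrt{7 + 17}\right) \left(-29 - 181\right) = \left(- \frac{1}{14} + \sqrt{24}\right) \left(-29 - 181\right) = \left(- \frac{1}{14} + 2 \sqrt{6}\right) \left(-210\right) = 15 - 420 \sqrt{6}$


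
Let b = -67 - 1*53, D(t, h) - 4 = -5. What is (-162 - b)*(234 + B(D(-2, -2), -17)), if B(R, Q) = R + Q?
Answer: -9072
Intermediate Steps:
D(t, h) = -1 (D(t, h) = 4 - 5 = -1)
B(R, Q) = Q + R
b = -120 (b = -67 - 53 = -120)
(-162 - b)*(234 + B(D(-2, -2), -17)) = (-162 - 1*(-120))*(234 + (-17 - 1)) = (-162 + 120)*(234 - 18) = -42*216 = -9072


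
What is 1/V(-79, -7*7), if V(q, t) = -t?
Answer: 1/49 ≈ 0.020408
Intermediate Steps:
1/V(-79, -7*7) = 1/(-(-7)*7) = 1/(-1*(-49)) = 1/49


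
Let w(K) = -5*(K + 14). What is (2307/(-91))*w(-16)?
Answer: -23070/91 ≈ -253.52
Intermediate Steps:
w(K) = -70 - 5*K (w(K) = -5*(14 + K) = -70 - 5*K)
(2307/(-91))*w(-16) = (2307/(-91))*(-70 - 5*(-16)) = (2307*(-1/91))*(-70 + 80) = -2307/91*10 = -23070/91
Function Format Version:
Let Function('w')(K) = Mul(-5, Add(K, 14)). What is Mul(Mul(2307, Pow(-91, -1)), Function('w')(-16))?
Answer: Rational(-23070, 91) ≈ -253.52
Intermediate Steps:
Function('w')(K) = Add(-70, Mul(-5, K)) (Function('w')(K) = Mul(-5, Add(14, K)) = Add(-70, Mul(-5, K)))
Mul(Mul(2307, Pow(-91, -1)), Function('w')(-16)) = Mul(Mul(2307, Pow(-91, -1)), Add(-70, Mul(-5, -16))) = Mul(Mul(2307, Rational(-1, 91)), Add(-70, 80)) = Mul(Rational(-2307, 91), 10) = Rational(-23070, 91)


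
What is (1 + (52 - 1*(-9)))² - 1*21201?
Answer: -17357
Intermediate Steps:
(1 + (52 - 1*(-9)))² - 1*21201 = (1 + (52 + 9))² - 21201 = (1 + 61)² - 21201 = 62² - 21201 = 3844 - 21201 = -17357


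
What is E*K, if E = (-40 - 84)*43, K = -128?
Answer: 682496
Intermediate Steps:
E = -5332 (E = -124*43 = -5332)
E*K = -5332*(-128) = 682496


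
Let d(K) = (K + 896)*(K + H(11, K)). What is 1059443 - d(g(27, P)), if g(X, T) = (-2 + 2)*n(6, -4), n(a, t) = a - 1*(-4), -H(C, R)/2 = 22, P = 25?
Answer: 1098867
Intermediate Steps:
H(C, R) = -44 (H(C, R) = -2*22 = -44)
n(a, t) = 4 + a (n(a, t) = a + 4 = 4 + a)
g(X, T) = 0 (g(X, T) = (-2 + 2)*(4 + 6) = 0*10 = 0)
d(K) = (-44 + K)*(896 + K) (d(K) = (K + 896)*(K - 44) = (896 + K)*(-44 + K) = (-44 + K)*(896 + K))
1059443 - d(g(27, P)) = 1059443 - (-39424 + 0² + 852*0) = 1059443 - (-39424 + 0 + 0) = 1059443 - 1*(-39424) = 1059443 + 39424 = 1098867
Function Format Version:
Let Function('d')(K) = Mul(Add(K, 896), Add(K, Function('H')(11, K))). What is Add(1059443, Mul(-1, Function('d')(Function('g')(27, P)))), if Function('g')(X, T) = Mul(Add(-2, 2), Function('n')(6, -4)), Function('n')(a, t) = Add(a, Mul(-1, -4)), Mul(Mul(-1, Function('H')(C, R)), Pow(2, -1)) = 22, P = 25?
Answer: 1098867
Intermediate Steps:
Function('H')(C, R) = -44 (Function('H')(C, R) = Mul(-2, 22) = -44)
Function('n')(a, t) = Add(4, a) (Function('n')(a, t) = Add(a, 4) = Add(4, a))
Function('g')(X, T) = 0 (Function('g')(X, T) = Mul(Add(-2, 2), Add(4, 6)) = Mul(0, 10) = 0)
Function('d')(K) = Mul(Add(-44, K), Add(896, K)) (Function('d')(K) = Mul(Add(K, 896), Add(K, -44)) = Mul(Add(896, K), Add(-44, K)) = Mul(Add(-44, K), Add(896, K)))
Add(1059443, Mul(-1, Function('d')(Function('g')(27, P)))) = Add(1059443, Mul(-1, Add(-39424, Pow(0, 2), Mul(852, 0)))) = Add(1059443, Mul(-1, Add(-39424, 0, 0))) = Add(1059443, Mul(-1, -39424)) = Add(1059443, 39424) = 1098867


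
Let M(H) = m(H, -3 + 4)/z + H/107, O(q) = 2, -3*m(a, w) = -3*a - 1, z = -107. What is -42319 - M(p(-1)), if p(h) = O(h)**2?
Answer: -13584398/321 ≈ -42319.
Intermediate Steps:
m(a, w) = 1/3 + a (m(a, w) = -(-3*a - 1)/3 = -(-1 - 3*a)/3 = 1/3 + a)
p(h) = 4 (p(h) = 2**2 = 4)
M(H) = -1/321 (M(H) = (1/3 + H)/(-107) + H/107 = (1/3 + H)*(-1/107) + H*(1/107) = (-1/321 - H/107) + H/107 = -1/321)
-42319 - M(p(-1)) = -42319 - 1*(-1/321) = -42319 + 1/321 = -13584398/321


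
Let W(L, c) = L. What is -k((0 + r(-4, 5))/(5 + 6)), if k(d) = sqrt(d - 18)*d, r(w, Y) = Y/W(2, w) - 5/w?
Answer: -15*I*sqrt(8547)/968 ≈ -1.4326*I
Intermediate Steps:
r(w, Y) = Y/2 - 5/w
k(d) = d*sqrt(-18 + d) (k(d) = sqrt(-18 + d)*d = d*sqrt(-18 + d))
-k((0 + r(-4, 5))/(5 + 6)) = -(0 + ((1/2)*5 - 5/(-4)))/(5 + 6)*sqrt(-18 + (0 + ((1/2)*5 - 5/(-4)))/(5 + 6)) = -(0 + (5/2 - 5*(-1/4)))/11*sqrt(-18 + (0 + (5/2 - 5*(-1/4)))/11) = -(0 + (5/2 + 5/4))*(1/11)*sqrt(-18 + (0 + (5/2 + 5/4))*(1/11)) = -(0 + 15/4)*(1/11)*sqrt(-18 + (0 + 15/4)*(1/11)) = -(15/4)*(1/11)*sqrt(-18 + (15/4)*(1/11)) = -15*sqrt(-18 + 15/44)/44 = -15*sqrt(-777/44)/44 = -15*I*sqrt(8547)/22/44 = -15*I*sqrt(8547)/968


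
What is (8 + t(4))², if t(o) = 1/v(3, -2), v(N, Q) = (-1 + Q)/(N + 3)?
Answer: 36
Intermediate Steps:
v(N, Q) = (-1 + Q)/(3 + N)
t(o) = -2 (t(o) = 1/((-1 - 2)/(3 + 3)) = 1/(-3/6) = 1/((⅙)*(-3)) = 1/(-½) = 1*(-2) = -2)
(8 + t(4))² = (8 - 2)² = 6² = 36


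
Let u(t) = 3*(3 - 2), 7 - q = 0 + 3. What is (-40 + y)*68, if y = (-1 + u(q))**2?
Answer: -2448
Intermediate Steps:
q = 4 (q = 7 - (0 + 3) = 7 - 1*3 = 7 - 3 = 4)
u(t) = 3 (u(t) = 3*1 = 3)
y = 4 (y = (-1 + 3)**2 = 2**2 = 4)
(-40 + y)*68 = (-40 + 4)*68 = -36*68 = -2448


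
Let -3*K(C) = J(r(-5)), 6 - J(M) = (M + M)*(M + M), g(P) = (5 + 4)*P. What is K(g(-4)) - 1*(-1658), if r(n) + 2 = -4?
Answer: 1704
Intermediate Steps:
g(P) = 9*P
r(n) = -6 (r(n) = -2 - 4 = -6)
J(M) = 6 - 4*M**2 (J(M) = 6 - (M + M)*(M + M) = 6 - 2*M*2*M = 6 - 4*M**2)
K(C) = 46 (K(C) = -(6 - 4*(-6)**2)/3 = -(6 - 4*36)/3 = -(6 - 144)/3 = -1/3*(-138) = 46)
K(g(-4)) - 1*(-1658) = 46 - 1*(-1658) = 46 + 1658 = 1704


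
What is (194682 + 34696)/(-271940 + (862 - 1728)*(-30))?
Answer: -114689/122980 ≈ -0.93258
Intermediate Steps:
(194682 + 34696)/(-271940 + (862 - 1728)*(-30)) = 229378/(-271940 - 866*(-30)) = 229378/(-271940 + 25980) = 229378/(-245960) = 229378*(-1/245960) = -114689/122980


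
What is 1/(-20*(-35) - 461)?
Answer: 1/239 ≈ 0.0041841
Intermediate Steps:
1/(-20*(-35) - 461) = 1/(700 - 461) = 1/239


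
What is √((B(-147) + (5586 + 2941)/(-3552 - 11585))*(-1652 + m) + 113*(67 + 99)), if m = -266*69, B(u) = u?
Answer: √680720908302354/15137 ≈ 1723.6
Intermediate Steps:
m = -18354
√((B(-147) + (5586 + 2941)/(-3552 - 11585))*(-1652 + m) + 113*(67 + 99)) = √((-147 + (5586 + 2941)/(-3552 - 11585))*(-1652 - 18354) + 113*(67 + 99)) = √((-147 + 8527/(-15137))*(-20006) + 113*166) = √((-147 + 8527*(-1/15137))*(-20006) + 18758) = √((-147 - 8527/15137)*(-20006) + 18758) = √(-2233666/15137*(-20006) + 18758) = √(44686721996/15137 + 18758) = √(44970661842/15137) = √680720908302354/15137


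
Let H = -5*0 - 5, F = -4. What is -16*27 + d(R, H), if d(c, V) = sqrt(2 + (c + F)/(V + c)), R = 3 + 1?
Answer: -432 + sqrt(2) ≈ -430.59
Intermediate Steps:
H = -5 (H = 0 - 5 = -5)
R = 4
d(c, V) = sqrt(2 + (-4 + c)/(V + c)) (d(c, V) = sqrt(2 + (c - 4)/(V + c)) = sqrt(2 + (-4 + c)/(V + c)))
-16*27 + d(R, H) = -16*27 + sqrt((-4 + 2*(-5) + 3*4)/(-5 + 4)) = -432 + sqrt((-4 - 10 + 12)/(-1)) = -432 + sqrt(-1*(-2)) = -432 + sqrt(2)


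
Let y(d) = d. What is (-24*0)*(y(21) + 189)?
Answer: 0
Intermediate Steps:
(-24*0)*(y(21) + 189) = (-24*0)*(21 + 189) = 0*210 = 0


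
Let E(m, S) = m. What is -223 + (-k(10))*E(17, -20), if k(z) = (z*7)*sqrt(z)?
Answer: -223 - 1190*sqrt(10) ≈ -3986.1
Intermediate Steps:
k(z) = 7*z**(3/2) (k(z) = (7*z)*sqrt(z) = 7*z**(3/2))
-223 + (-k(10))*E(17, -20) = -223 - 7*10**(3/2)*17 = -223 - 7*10*sqrt(10)*17 = -223 - 70*sqrt(10)*17 = -223 - 1190*sqrt(10)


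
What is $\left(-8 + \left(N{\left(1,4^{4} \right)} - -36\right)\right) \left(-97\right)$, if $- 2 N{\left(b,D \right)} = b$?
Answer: $- \frac{5335}{2} \approx -2667.5$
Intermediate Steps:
$N{\left(b,D \right)} = - \frac{b}{2}$
$\left(-8 + \left(N{\left(1,4^{4} \right)} - -36\right)\right) \left(-97\right) = \left(-8 - - \frac{71}{2}\right) \left(-97\right) = \left(-8 + \left(- \frac{1}{2} + 36\right)\right) \left(-97\right) = \left(-8 + \frac{71}{2}\right) \left(-97\right) = \frac{55}{2} \left(-97\right) = - \frac{5335}{2}$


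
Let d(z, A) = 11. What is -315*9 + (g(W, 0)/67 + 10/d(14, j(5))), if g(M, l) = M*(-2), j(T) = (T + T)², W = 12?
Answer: -2088989/737 ≈ -2834.4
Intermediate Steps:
j(T) = 4*T² (j(T) = (2*T)² = 4*T²)
g(M, l) = -2*M
-315*9 + (g(W, 0)/67 + 10/d(14, j(5))) = -315*9 + (-2*12/67 + 10/11) = -2835 + (-24*1/67 + 10*(1/11)) = -2835 + (-24/67 + 10/11) = -2835 + 406/737 = -2088989/737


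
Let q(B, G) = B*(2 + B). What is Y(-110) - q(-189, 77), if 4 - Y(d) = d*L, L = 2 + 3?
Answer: -34789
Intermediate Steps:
L = 5
Y(d) = 4 - 5*d (Y(d) = 4 - d*5 = 4 - 5*d)
Y(-110) - q(-189, 77) = (4 - 5*(-110)) - (-189)*(2 - 189) = (4 + 550) - (-189)*(-187) = 554 - 1*35343 = 554 - 35343 = -34789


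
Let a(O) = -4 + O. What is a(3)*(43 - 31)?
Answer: -12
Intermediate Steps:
a(3)*(43 - 31) = (-4 + 3)*(43 - 31) = -1*12 = -12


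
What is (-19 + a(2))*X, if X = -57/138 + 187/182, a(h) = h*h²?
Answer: -14146/2093 ≈ -6.7587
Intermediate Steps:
a(h) = h³
X = 1286/2093 (X = -57*1/138 + 187*(1/182) = -19/46 + 187/182 = 1286/2093 ≈ 0.61443)
(-19 + a(2))*X = (-19 + 2³)*(1286/2093) = (-19 + 8)*(1286/2093) = -11*1286/2093 = -14146/2093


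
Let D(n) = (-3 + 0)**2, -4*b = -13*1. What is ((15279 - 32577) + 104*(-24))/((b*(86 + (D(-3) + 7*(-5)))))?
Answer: -6598/65 ≈ -101.51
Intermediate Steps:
b = 13/4 (b = -(-13)/4 = -1/4*(-13) = 13/4 ≈ 3.2500)
D(n) = 9 (D(n) = (-3)**2 = 9)
((15279 - 32577) + 104*(-24))/((b*(86 + (D(-3) + 7*(-5))))) = ((15279 - 32577) + 104*(-24))/((13*(86 + (9 + 7*(-5)))/4)) = (-17298 - 2496)/((13*(86 + (9 - 35))/4)) = -19794*4/(13*(86 - 26)) = -19794/((13/4)*60) = -19794/195 = -19794*1/195 = -6598/65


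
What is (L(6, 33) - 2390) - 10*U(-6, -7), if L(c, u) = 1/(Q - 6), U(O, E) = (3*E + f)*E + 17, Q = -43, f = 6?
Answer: -176891/49 ≈ -3610.0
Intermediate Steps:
U(O, E) = 17 + E*(6 + 3*E) (U(O, E) = (3*E + 6)*E + 17 = (6 + 3*E)*E + 17 = E*(6 + 3*E) + 17 = 17 + E*(6 + 3*E))
L(c, u) = -1/49 (L(c, u) = 1/(-43 - 6) = 1/(-49) = -1/49)
(L(6, 33) - 2390) - 10*U(-6, -7) = (-1/49 - 2390) - 10*(17 + 3*(-7)² + 6*(-7)) = -117111/49 - 10*(17 + 3*49 - 42) = -117111/49 - 10*(17 + 147 - 42) = -117111/49 - 10*122 = -117111/49 - 1220 = -176891/49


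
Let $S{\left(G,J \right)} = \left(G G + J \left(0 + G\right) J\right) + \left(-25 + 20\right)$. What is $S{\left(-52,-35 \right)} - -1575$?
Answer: $-59426$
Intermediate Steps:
$S{\left(G,J \right)} = -5 + G^{2} + G J^{2}$ ($S{\left(G,J \right)} = \left(G^{2} + J G J\right) - 5 = \left(G^{2} + G J J\right) - 5 = \left(G^{2} + G J^{2}\right) - 5 = -5 + G^{2} + G J^{2}$)
$S{\left(-52,-35 \right)} - -1575 = \left(-5 + \left(-52\right)^{2} - 52 \left(-35\right)^{2}\right) - -1575 = \left(-5 + 2704 - 63700\right) + 1575 = -61001 + 1575 = -59426$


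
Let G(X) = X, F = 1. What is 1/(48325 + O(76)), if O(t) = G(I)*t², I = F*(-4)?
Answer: 1/25221 ≈ 3.9649e-5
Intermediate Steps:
I = -4 (I = 1*(-4) = -4)
O(t) = -4*t²
1/(48325 + O(76)) = 1/(48325 - 4*76²) = 1/(48325 - 4*5776) = 1/(48325 - 23104) = 1/25221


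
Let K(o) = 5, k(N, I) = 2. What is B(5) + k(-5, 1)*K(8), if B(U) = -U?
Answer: 5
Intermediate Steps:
B(5) + k(-5, 1)*K(8) = -1*5 + 2*5 = -5 + 10 = 5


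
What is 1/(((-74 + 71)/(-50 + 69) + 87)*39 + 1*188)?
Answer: 19/67922 ≈ 0.00027973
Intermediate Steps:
1/(((-74 + 71)/(-50 + 69) + 87)*39 + 1*188) = 1/((-3/19 + 87)*39 + 188) = 1/((1650/19)*39 + 188) = 1/(64350/19 + 188) = 1/(67922/19) = 19/67922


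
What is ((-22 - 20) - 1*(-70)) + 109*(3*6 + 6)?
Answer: 2644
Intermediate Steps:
((-22 - 20) - 1*(-70)) + 109*(3*6 + 6) = (-42 + 70) + 109*(18 + 6) = 28 + 109*24 = 28 + 2616 = 2644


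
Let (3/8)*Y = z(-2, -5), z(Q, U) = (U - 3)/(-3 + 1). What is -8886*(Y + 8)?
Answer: -165872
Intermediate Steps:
z(Q, U) = 3/2 - U/2 (z(Q, U) = (-3 + U)/(-2) = (-3 + U)*(-1/2) = 3/2 - U/2)
Y = 32/3 (Y = 8*(3/2 - 1/2*(-5))/3 = 8*(3/2 + 5/2)/3 = (8/3)*4 = 32/3 ≈ 10.667)
-8886*(Y + 8) = -8886*(32/3 + 8) = -8886*56/3 = -165872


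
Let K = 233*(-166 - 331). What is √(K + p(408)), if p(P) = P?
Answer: I*√115393 ≈ 339.7*I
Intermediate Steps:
K = -115801 (K = 233*(-497) = -115801)
√(K + p(408)) = √(-115801 + 408) = √(-115393) = I*√115393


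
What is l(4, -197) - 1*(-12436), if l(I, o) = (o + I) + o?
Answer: 12046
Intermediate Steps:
l(I, o) = I + 2*o (l(I, o) = (I + o) + o = I + 2*o)
l(4, -197) - 1*(-12436) = (4 + 2*(-197)) - 1*(-12436) = (4 - 394) + 12436 = -390 + 12436 = 12046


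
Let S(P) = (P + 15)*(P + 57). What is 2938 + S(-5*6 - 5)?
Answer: 2498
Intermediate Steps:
S(P) = (15 + P)*(57 + P)
2938 + S(-5*6 - 5) = 2938 + (855 + (-5*6 - 5)² + 72*(-5*6 - 5)) = 2938 + (855 + (-30 - 5)² + 72*(-30 - 5)) = 2938 + (855 + (-35)² + 72*(-35)) = 2938 + (855 + 1225 - 2520) = 2938 - 440 = 2498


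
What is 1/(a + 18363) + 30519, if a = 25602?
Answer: 1341767836/43965 ≈ 30519.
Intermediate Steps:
1/(a + 18363) + 30519 = 1/(25602 + 18363) + 30519 = 1/43965 + 30519 = 1341767836/43965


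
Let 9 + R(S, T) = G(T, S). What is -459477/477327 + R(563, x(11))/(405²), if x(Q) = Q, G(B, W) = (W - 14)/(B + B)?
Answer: -20467631933/21264917850 ≈ -0.96251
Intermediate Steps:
G(B, W) = (-14 + W)/(2*B) (G(B, W) = (-14 + W)/((2*B)) = (-14 + W)*(1/(2*B)) = (-14 + W)/(2*B))
R(S, T) = -9 + (-14 + S)/(2*T)
-459477/477327 + R(563, x(11))/(405²) = -459477/477327 + ((½)*(-14 + 563 - 18*11)/11)/(405²) = -459477*1/477327 + ((½)*(1/11)*(-14 + 563 - 198))/164025 = -153159/159109 + ((½)*(1/11)*351)*(1/164025) = -153159/159109 + (351/22)*(1/164025) = -153159/159109 + 13/133650 = -20467631933/21264917850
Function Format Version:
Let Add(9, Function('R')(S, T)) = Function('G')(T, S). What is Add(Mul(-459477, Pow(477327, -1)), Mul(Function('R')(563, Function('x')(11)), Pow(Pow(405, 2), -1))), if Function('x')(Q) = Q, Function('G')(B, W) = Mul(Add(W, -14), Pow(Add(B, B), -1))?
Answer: Rational(-20467631933, 21264917850) ≈ -0.96251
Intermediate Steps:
Function('G')(B, W) = Mul(Rational(1, 2), Pow(B, -1), Add(-14, W)) (Function('G')(B, W) = Mul(Add(-14, W), Pow(Mul(2, B), -1)) = Mul(Add(-14, W), Mul(Rational(1, 2), Pow(B, -1))) = Mul(Rational(1, 2), Pow(B, -1), Add(-14, W)))
Function('R')(S, T) = Add(-9, Mul(Rational(1, 2), Pow(T, -1), Add(-14, S)))
Add(Mul(-459477, Pow(477327, -1)), Mul(Function('R')(563, Function('x')(11)), Pow(Pow(405, 2), -1))) = Add(Mul(-459477, Pow(477327, -1)), Mul(Mul(Rational(1, 2), Pow(11, -1), Add(-14, 563, Mul(-18, 11))), Pow(Pow(405, 2), -1))) = Add(Mul(-459477, Rational(1, 477327)), Mul(Mul(Rational(1, 2), Rational(1, 11), Add(-14, 563, -198)), Pow(164025, -1))) = Add(Rational(-153159, 159109), Mul(Mul(Rational(1, 2), Rational(1, 11), 351), Rational(1, 164025))) = Add(Rational(-153159, 159109), Mul(Rational(351, 22), Rational(1, 164025))) = Add(Rational(-153159, 159109), Rational(13, 133650)) = Rational(-20467631933, 21264917850)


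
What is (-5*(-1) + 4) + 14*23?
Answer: 331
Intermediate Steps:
(-5*(-1) + 4) + 14*23 = (5 + 4) + 322 = 9 + 322 = 331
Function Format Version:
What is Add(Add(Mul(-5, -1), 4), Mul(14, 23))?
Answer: 331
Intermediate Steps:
Add(Add(Mul(-5, -1), 4), Mul(14, 23)) = Add(Add(5, 4), 322) = Add(9, 322) = 331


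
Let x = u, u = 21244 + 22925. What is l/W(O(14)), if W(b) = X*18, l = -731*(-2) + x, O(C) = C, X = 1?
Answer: 45631/18 ≈ 2535.1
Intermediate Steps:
u = 44169
x = 44169
l = 45631 (l = -731*(-2) + 44169 = 1462 + 44169 = 45631)
W(b) = 18 (W(b) = 1*18 = 18)
l/W(O(14)) = 45631/18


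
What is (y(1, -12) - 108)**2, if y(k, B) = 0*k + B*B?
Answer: 1296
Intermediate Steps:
y(k, B) = B**2 (y(k, B) = 0 + B**2 = B**2)
(y(1, -12) - 108)**2 = ((-12)**2 - 108)**2 = (144 - 108)**2 = 36**2 = 1296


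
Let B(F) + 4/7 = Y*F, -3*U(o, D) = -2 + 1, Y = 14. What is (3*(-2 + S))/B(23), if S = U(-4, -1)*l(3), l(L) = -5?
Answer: -77/2250 ≈ -0.034222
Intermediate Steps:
U(o, D) = ⅓ (U(o, D) = -(-2 + 1)/3 = -⅓*(-1) = ⅓)
B(F) = -4/7 + 14*F
S = -5/3 (S = (⅓)*(-5) = -5/3 ≈ -1.6667)
(3*(-2 + S))/B(23) = (3*(-2 - 5/3))/(-4/7 + 14*23) = (3*(-11/3))/(-4/7 + 322) = -11/2250/7 = -11*7/2250 = -77/2250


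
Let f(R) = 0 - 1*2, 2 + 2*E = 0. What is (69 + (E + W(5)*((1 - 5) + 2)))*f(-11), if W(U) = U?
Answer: -116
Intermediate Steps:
E = -1 (E = -1 + (1/2)*0 = -1 + 0 = -1)
f(R) = -2 (f(R) = 0 - 2 = -2)
(69 + (E + W(5)*((1 - 5) + 2)))*f(-11) = (69 + (-1 + 5*((1 - 5) + 2)))*(-2) = (69 + (-1 + 5*(-4 + 2)))*(-2) = (69 + (-1 + 5*(-2)))*(-2) = (69 + (-1 - 10))*(-2) = (69 - 11)*(-2) = 58*(-2) = -116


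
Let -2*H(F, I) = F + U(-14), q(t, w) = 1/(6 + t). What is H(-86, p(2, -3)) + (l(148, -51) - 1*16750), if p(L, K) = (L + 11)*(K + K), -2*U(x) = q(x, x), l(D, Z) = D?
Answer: -529889/32 ≈ -16559.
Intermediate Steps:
U(x) = -1/(2*(6 + x))
p(L, K) = 2*K*(11 + L) (p(L, K) = (11 + L)*(2*K) = 2*K*(11 + L))
H(F, I) = -1/32 - F/2 (H(F, I) = -(F - 1/(12 + 2*(-14)))/2 = -(F - 1/(12 - 28))/2 = -(F - 1/(-16))/2 = -(F - 1*(-1/16))/2 = -(F + 1/16)/2 = -(1/16 + F)/2 = -1/32 - F/2)
H(-86, p(2, -3)) + (l(148, -51) - 1*16750) = (-1/32 - ½*(-86)) + (148 - 1*16750) = (-1/32 + 43) + (148 - 16750) = 1375/32 - 16602 = -529889/32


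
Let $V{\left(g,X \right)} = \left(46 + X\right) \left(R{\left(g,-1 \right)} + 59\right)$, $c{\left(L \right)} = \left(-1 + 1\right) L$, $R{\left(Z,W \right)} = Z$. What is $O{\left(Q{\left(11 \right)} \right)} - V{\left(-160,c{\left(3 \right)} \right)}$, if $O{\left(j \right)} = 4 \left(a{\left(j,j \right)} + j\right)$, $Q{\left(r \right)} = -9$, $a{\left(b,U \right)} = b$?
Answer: $4574$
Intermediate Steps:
$c{\left(L \right)} = 0$ ($c{\left(L \right)} = 0 L = 0$)
$V{\left(g,X \right)} = \left(46 + X\right) \left(59 + g\right)$ ($V{\left(g,X \right)} = \left(46 + X\right) \left(g + 59\right) = \left(46 + X\right) \left(59 + g\right)$)
$O{\left(j \right)} = 8 j$ ($O{\left(j \right)} = 4 \left(j + j\right) = 4 \cdot 2 j = 8 j$)
$O{\left(Q{\left(11 \right)} \right)} - V{\left(-160,c{\left(3 \right)} \right)} = 8 \left(-9\right) - \left(2714 + 46 \left(-160\right) + 59 \cdot 0 + 0 \left(-160\right)\right) = -72 - \left(2714 - 7360 + 0 + 0\right) = -72 - -4646 = -72 + 4646 = 4574$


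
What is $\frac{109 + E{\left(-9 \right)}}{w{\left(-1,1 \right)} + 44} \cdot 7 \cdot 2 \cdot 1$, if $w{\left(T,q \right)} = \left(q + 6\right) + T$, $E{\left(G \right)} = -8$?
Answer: $\frac{707}{25} \approx 28.28$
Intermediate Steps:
$w{\left(T,q \right)} = 6 + T + q$ ($w{\left(T,q \right)} = \left(6 + q\right) + T = 6 + T + q$)
$\frac{109 + E{\left(-9 \right)}}{w{\left(-1,1 \right)} + 44} \cdot 7 \cdot 2 \cdot 1 = \frac{109 - 8}{\left(6 - 1 + 1\right) + 44} \cdot 7 \cdot 2 \cdot 1 = \frac{101}{6 + 44} \cdot 14 \cdot 1 = \frac{101}{50} \cdot 14 = \frac{707}{25}$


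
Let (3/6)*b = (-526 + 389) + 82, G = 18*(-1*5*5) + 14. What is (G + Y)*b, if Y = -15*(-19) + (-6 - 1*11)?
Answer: 18480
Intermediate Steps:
Y = 268 (Y = 285 + (-6 - 11) = 285 - 17 = 268)
G = -436 (G = 18*(-5*5) + 14 = 18*(-25) + 14 = -450 + 14 = -436)
b = -110 (b = 2*((-526 + 389) + 82) = 2*(-137 + 82) = 2*(-55) = -110)
(G + Y)*b = (-436 + 268)*(-110) = -168*(-110) = 18480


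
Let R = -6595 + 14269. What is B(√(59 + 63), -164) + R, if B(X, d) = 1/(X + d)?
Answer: 102731756/13387 - √122/26774 ≈ 7674.0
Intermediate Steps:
R = 7674
B(√(59 + 63), -164) + R = 1/(√(59 + 63) - 164) + 7674 = 1/(√122 - 164) + 7674 = 1/(-164 + √122) + 7674 = 7674 + 1/(-164 + √122)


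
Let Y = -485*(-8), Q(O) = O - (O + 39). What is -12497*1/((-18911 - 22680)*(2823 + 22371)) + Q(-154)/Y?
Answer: -20408707073/2032816688760 ≈ -0.010040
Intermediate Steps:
Q(O) = -39 (Q(O) = O - (39 + O) = O + (-39 - O) = -39)
Y = 3880
-12497*1/((-18911 - 22680)*(2823 + 22371)) + Q(-154)/Y = -12497*1/((-18911 - 22680)*(2823 + 22371)) - 39/3880 = -12497/((-41591*25194)) - 39*1/3880 = -12497/(-1047843654) - 39/3880 = -12497*(-1/1047843654) - 39/3880 = 12497/1047843654 - 39/3880 = -20408707073/2032816688760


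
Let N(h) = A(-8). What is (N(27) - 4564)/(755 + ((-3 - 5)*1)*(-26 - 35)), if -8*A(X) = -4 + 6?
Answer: -18257/4972 ≈ -3.6720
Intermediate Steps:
A(X) = -1/4 (A(X) = -(-4 + 6)/8 = -1/8*2 = -1/4)
N(h) = -1/4
(N(27) - 4564)/(755 + ((-3 - 5)*1)*(-26 - 35)) = (-1/4 - 4564)/(755 + ((-3 - 5)*1)*(-26 - 35)) = -18257/(4*(755 - 8*1*(-61))) = -18257/(4*(755 - 8*(-61))) = -18257/(4*(755 + 488)) = -18257/4/1243 = -18257/4*1/1243 = -18257/4972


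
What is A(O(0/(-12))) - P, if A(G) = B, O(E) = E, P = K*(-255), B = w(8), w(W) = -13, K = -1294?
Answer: -329983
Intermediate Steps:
B = -13
P = 329970 (P = -1294*(-255) = 329970)
A(G) = -13
A(O(0/(-12))) - P = -13 - 1*329970 = -13 - 329970 = -329983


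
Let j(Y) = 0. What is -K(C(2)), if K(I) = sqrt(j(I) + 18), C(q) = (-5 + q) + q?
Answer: -3*sqrt(2) ≈ -4.2426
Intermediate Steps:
C(q) = -5 + 2*q
K(I) = 3*sqrt(2) (K(I) = sqrt(0 + 18) = sqrt(18) = 3*sqrt(2))
-K(C(2)) = -3*sqrt(2)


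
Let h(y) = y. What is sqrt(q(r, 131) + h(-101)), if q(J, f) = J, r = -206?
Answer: I*sqrt(307) ≈ 17.521*I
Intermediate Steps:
sqrt(q(r, 131) + h(-101)) = sqrt(-206 - 101) = sqrt(-307) = I*sqrt(307)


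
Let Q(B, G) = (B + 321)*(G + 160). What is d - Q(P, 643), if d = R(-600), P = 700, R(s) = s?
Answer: -820463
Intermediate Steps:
Q(B, G) = (160 + G)*(321 + B) (Q(B, G) = (321 + B)*(160 + G) = (160 + G)*(321 + B))
d = -600
d - Q(P, 643) = -600 - (51360 + 160*700 + 321*643 + 700*643) = -600 - (51360 + 112000 + 206403 + 450100) = -600 - 1*819863 = -600 - 819863 = -820463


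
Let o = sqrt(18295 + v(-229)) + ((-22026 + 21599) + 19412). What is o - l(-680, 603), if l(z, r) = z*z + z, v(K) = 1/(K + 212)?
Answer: -442735 + sqrt(5287238)/17 ≈ -4.4260e+5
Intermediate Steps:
v(K) = 1/(212 + K)
l(z, r) = z + z**2 (l(z, r) = z**2 + z = z + z**2)
o = 18985 + sqrt(5287238)/17 (o = sqrt(18295 + 1/(212 - 229)) + ((-22026 + 21599) + 19412) = sqrt(18295 + 1/(-17)) + (-427 + 19412) = sqrt(18295 - 1/17) + 18985 = sqrt(311014/17) + 18985 = sqrt(5287238)/17 + 18985 = 18985 + sqrt(5287238)/17 ≈ 19120.)
o - l(-680, 603) = (18985 + sqrt(5287238)/17) - (-680)*(1 - 680) = (18985 + sqrt(5287238)/17) - (-680)*(-679) = (18985 + sqrt(5287238)/17) - 1*461720 = (18985 + sqrt(5287238)/17) - 461720 = -442735 + sqrt(5287238)/17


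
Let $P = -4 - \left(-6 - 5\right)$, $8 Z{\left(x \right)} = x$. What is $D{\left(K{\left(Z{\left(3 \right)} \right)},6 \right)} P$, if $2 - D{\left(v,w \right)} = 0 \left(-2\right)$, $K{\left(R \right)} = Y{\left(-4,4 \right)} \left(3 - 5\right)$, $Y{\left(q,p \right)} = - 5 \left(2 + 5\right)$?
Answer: $14$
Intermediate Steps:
$Y{\left(q,p \right)} = -35$ ($Y{\left(q,p \right)} = \left(-5\right) 7 = -35$)
$Z{\left(x \right)} = \frac{x}{8}$
$K{\left(R \right)} = 70$ ($K{\left(R \right)} = - 35 \left(3 - 5\right) = \left(-35\right) \left(-2\right) = 70$)
$D{\left(v,w \right)} = 2$ ($D{\left(v,w \right)} = 2 - 0 \left(-2\right) = 2 - 0 = 2 + 0 = 2$)
$P = 7$ ($P = -4 - -11 = -4 + 11 = 7$)
$D{\left(K{\left(Z{\left(3 \right)} \right)},6 \right)} P = 2 \cdot 7 = 14$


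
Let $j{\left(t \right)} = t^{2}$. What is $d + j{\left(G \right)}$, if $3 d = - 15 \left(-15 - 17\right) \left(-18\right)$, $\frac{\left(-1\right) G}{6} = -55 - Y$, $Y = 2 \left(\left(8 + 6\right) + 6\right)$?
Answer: $322020$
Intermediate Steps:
$Y = 40$ ($Y = 2 \left(14 + 6\right) = 2 \cdot 20 = 40$)
$G = 570$ ($G = - 6 \left(-55 - 40\right) = \left(-6\right) \left(-95\right) = 570$)
$d = -2880$ ($d = \frac{- 15 \left(-15 - 17\right) \left(-18\right)}{3} = \frac{\left(-15\right) \left(-32\right) \left(-18\right)}{3} = \frac{480 \left(-18\right)}{3} = \frac{1}{3} \left(-8640\right) = -2880$)
$d + j{\left(G \right)} = -2880 + 570^{2} = -2880 + 324900 = 322020$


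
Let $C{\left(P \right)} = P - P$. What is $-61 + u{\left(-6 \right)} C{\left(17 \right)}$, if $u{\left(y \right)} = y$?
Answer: $-61$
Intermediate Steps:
$C{\left(P \right)} = 0$
$-61 + u{\left(-6 \right)} C{\left(17 \right)} = -61 - 0 = -61 + 0 = -61$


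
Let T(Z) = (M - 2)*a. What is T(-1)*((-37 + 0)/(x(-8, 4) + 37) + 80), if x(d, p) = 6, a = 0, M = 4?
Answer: 0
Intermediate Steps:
T(Z) = 0 (T(Z) = (4 - 2)*0 = 2*0 = 0)
T(-1)*((-37 + 0)/(x(-8, 4) + 37) + 80) = 0*((-37 + 0)/(6 + 37) + 80) = 0*(-37/43 + 80) = 0*(3403/43) = 0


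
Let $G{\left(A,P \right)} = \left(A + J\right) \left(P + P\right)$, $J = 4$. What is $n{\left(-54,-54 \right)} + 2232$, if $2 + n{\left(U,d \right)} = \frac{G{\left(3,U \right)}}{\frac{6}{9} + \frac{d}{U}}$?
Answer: $\frac{8882}{5} \approx 1776.4$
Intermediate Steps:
$G{\left(A,P \right)} = 2 P \left(4 + A\right)$ ($G{\left(A,P \right)} = \left(A + 4\right) \left(P + P\right) = \left(4 + A\right) 2 P = 2 P \left(4 + A\right)$)
$n{\left(U,d \right)} = -2 + \frac{14 U}{\frac{2}{3} + \frac{d}{U}}$ ($n{\left(U,d \right)} = -2 + \frac{2 U \left(4 + 3\right)}{\frac{6}{9} + \frac{d}{U}} = -2 + \frac{2 U 7}{6 \cdot \frac{1}{9} + \frac{d}{U}} = -2 + \frac{14 U}{\frac{2}{3} + \frac{d}{U}}$)
$n{\left(-54,-54 \right)} + 2232 = \frac{2 \left(\left(-3\right) \left(-54\right) - -108 + 21 \left(-54\right)^{2}\right)}{2 \left(-54\right) + 3 \left(-54\right)} + 2232 = \frac{2 \left(162 + 108 + 21 \cdot 2916\right)}{-108 - 162} + 2232 = \frac{2 \left(162 + 108 + 61236\right)}{-270} + 2232 = 2 \left(- \frac{1}{270}\right) 61506 + 2232 = - \frac{2278}{5} + 2232 = \frac{8882}{5}$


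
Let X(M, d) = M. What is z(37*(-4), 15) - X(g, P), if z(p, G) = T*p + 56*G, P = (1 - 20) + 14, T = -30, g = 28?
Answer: 5252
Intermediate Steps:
P = -5 (P = -19 + 14 = -5)
z(p, G) = -30*p + 56*G
z(37*(-4), 15) - X(g, P) = (-1110*(-4) + 56*15) - 1*28 = (-30*(-148) + 840) - 28 = (4440 + 840) - 28 = 5280 - 28 = 5252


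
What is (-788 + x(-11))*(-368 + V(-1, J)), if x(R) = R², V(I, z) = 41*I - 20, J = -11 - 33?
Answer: 286143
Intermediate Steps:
J = -44
V(I, z) = -20 + 41*I
(-788 + x(-11))*(-368 + V(-1, J)) = (-788 + (-11)²)*(-368 + (-20 + 41*(-1))) = (-788 + 121)*(-368 + (-20 - 41)) = -667*(-368 - 61) = -667*(-429) = 286143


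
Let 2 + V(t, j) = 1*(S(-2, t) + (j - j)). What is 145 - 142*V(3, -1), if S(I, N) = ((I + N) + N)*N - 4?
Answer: -707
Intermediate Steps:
S(I, N) = -4 + N*(I + 2*N) (S(I, N) = (I + 2*N)*N - 4 = N*(I + 2*N) - 4 = -4 + N*(I + 2*N))
V(t, j) = -6 - 2*t + 2*t**2 (V(t, j) = -2 + 1*((-4 + 2*t**2 - 2*t) + (j - j)) = -2 + 1*((-4 - 2*t + 2*t**2) + 0) = -2 + 1*(-4 - 2*t + 2*t**2) = -2 + (-4 - 2*t + 2*t**2) = -6 - 2*t + 2*t**2)
145 - 142*V(3, -1) = 145 - 142*(-6 - 2*3 + 2*3**2) = 145 - 142*(-6 - 6 + 2*9) = 145 - 142*(-6 - 6 + 18) = 145 - 142*6 = 145 - 852 = -707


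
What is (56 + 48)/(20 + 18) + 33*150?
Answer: 94102/19 ≈ 4952.7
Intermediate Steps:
(56 + 48)/(20 + 18) + 33*150 = 104/38 + 4950 = 104*(1/38) + 4950 = 52/19 + 4950 = 94102/19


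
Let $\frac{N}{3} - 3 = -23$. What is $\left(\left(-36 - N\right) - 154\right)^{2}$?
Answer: $16900$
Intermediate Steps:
$N = -60$ ($N = 9 + 3 \left(-23\right) = 9 - 69 = -60$)
$\left(\left(-36 - N\right) - 154\right)^{2} = \left(\left(-36 - -60\right) - 154\right)^{2} = \left(\left(-36 + 60\right) - 154\right)^{2} = \left(24 - 154\right)^{2} = \left(-130\right)^{2} = 16900$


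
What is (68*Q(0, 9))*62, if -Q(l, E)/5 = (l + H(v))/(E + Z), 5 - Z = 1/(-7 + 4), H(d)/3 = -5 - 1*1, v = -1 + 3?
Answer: 1138320/43 ≈ 26473.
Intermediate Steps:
v = 2
H(d) = -18 (H(d) = 3*(-5 - 1*1) = 3*(-5 - 1) = 3*(-6) = -18)
Z = 16/3 (Z = 5 - 1/(-7 + 4) = 5 - 1/(-3) = 5 - 1*(-1/3) = 5 + 1/3 = 16/3 ≈ 5.3333)
Q(l, E) = -5*(-18 + l)/(16/3 + E) (Q(l, E) = -5*(l - 18)/(E + 16/3) = -5*(-18 + l)/(16/3 + E))
(68*Q(0, 9))*62 = (68*(15*(18 - 1*0)/(16 + 3*9)))*62 = (68*(15*(18 + 0)/(16 + 27)))*62 = (68*(15*18/43))*62 = (68*(15*(1/43)*18))*62 = (68*(270/43))*62 = (18360/43)*62 = 1138320/43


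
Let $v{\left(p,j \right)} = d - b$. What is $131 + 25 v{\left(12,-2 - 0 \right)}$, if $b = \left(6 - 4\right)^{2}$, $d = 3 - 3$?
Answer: $31$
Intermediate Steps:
$d = 0$ ($d = 3 - 3 = 0$)
$b = 4$ ($b = 2^{2} = 4$)
$v{\left(p,j \right)} = -4$ ($v{\left(p,j \right)} = 0 - 4 = -4$)
$131 + 25 v{\left(12,-2 - 0 \right)} = 131 + 25 \left(-4\right) = 131 - 100 = 31$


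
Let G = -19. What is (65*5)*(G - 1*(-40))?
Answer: 6825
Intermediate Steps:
(65*5)*(G - 1*(-40)) = (65*5)*(-19 - 1*(-40)) = 325*(-19 + 40) = 325*21 = 6825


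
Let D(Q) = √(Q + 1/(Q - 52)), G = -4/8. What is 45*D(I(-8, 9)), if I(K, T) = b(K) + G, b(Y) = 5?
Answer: 9*√161690/38 ≈ 95.236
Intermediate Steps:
G = -½ (G = -4*⅛ = -½ ≈ -0.50000)
I(K, T) = 9/2 (I(K, T) = 5 - ½ = 9/2)
D(Q) = √(Q + 1/(-52 + Q))
45*D(I(-8, 9)) = 45*√((1 + 9*(-52 + 9/2)/2)/(-52 + 9/2)) = 45*√((1 + (9/2)*(-95/2))/(-95/2)) = 45*√(-2*(1 - 855/4)/95) = 45*√(-2/95*(-851/4)) = 45*√(851/190) = 45*(√161690/190) = 9*√161690/38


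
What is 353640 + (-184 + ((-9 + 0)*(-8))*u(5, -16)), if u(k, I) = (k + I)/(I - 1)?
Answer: 6009544/17 ≈ 3.5350e+5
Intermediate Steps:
u(k, I) = (I + k)/(-1 + I)
353640 + (-184 + ((-9 + 0)*(-8))*u(5, -16)) = 353640 + (-184 + ((-9 + 0)*(-8))*((-16 + 5)/(-1 - 16))) = 353640 + (-184 + (-9*(-8))*(-11/(-17))) = 353640 + (-184 + 72*(-1/17*(-11))) = 353640 + (-184 + 72*(11/17)) = 353640 + (-184 + 792/17) = 353640 - 2336/17 = 6009544/17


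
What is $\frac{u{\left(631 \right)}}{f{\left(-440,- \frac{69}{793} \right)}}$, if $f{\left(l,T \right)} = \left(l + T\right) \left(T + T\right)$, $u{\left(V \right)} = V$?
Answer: $\frac{396803719}{48160482} \approx 8.2392$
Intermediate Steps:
$f{\left(l,T \right)} = 2 T \left(T + l\right)$ ($f{\left(l,T \right)} = \left(T + l\right) 2 T = 2 T \left(T + l\right)$)
$\frac{u{\left(631 \right)}}{f{\left(-440,- \frac{69}{793} \right)}} = \frac{631}{2 \left(- \frac{69}{793}\right) \left(- \frac{69}{793} - 440\right)} = \frac{631}{2 \left(- \frac{69}{793}\right) \left(- \frac{348989}{793}\right)} = \frac{631}{\frac{48160482}{628849}} = 631 \cdot \frac{628849}{48160482} = \frac{396803719}{48160482}$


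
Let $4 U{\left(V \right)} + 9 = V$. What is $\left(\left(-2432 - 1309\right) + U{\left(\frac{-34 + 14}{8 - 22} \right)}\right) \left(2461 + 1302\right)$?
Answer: $- \frac{394366163}{28} \approx -1.4085 \cdot 10^{7}$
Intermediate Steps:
$U{\left(V \right)} = - \frac{9}{4} + \frac{V}{4}$
$\left(\left(-2432 - 1309\right) + U{\left(\frac{-34 + 14}{8 - 22} \right)}\right) \left(2461 + 1302\right) = \left(\left(-2432 - 1309\right) - \left(\frac{9}{4} - \frac{\left(-34 + 14\right) \frac{1}{8 - 22}}{4}\right)\right) \left(2461 + 1302\right) = \left(\left(-2432 - 1309\right) - \left(\frac{9}{4} - \frac{\left(-20\right) \frac{1}{-14}}{4}\right)\right) 3763 = \left(-3741 - \left(\frac{9}{4} - \frac{\left(-20\right) \left(- \frac{1}{14}\right)}{4}\right)\right) 3763 = \left(-3741 + \left(- \frac{9}{4} + \frac{1}{4} \cdot \frac{10}{7}\right)\right) 3763 = \left(-3741 + \left(- \frac{9}{4} + \frac{5}{14}\right)\right) 3763 = \left(-3741 - \frac{53}{28}\right) 3763 = \left(- \frac{104801}{28}\right) 3763 = - \frac{394366163}{28}$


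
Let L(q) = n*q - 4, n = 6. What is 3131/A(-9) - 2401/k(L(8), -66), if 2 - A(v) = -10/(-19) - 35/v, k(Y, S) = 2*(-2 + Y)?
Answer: -6566471/4956 ≈ -1325.0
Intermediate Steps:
L(q) = -4 + 6*q (L(q) = 6*q - 4 = -4 + 6*q)
k(Y, S) = -4 + 2*Y
A(v) = 28/19 + 35/v (A(v) = 2 - (-10/(-19) - 35/v) = 2 - (-10*(-1/19) - 35/v) = 2 - (10/19 - 35/v) = 2 + (-10/19 + 35/v) = 28/19 + 35/v)
3131/A(-9) - 2401/k(L(8), -66) = 3131/(28/19 + 35/(-9)) - 2401/(-4 + 2*(-4 + 6*8)) = 3131/(28/19 + 35*(-⅑)) - 2401/(-4 + 2*(-4 + 48)) = 3131/(28/19 - 35/9) - 2401/(-4 + 2*44) = 3131/(-413/171) - 2401/(-4 + 88) = 3131*(-171/413) - 2401/84 = -535401/413 - 2401*1/84 = -535401/413 - 343/12 = -6566471/4956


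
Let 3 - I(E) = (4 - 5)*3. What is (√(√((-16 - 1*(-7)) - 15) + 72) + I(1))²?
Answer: (6 + √2*√(36 + I*√6))² ≈ 209.88 + 8.3611*I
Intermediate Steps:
I(E) = 6 (I(E) = 3 - (4 - 5)*3 = 3 - (-1)*3 = 3 - 1*(-3) = 3 + 3 = 6)
(√(√((-16 - 1*(-7)) - 15) + 72) + I(1))² = (√(√((-16 - 1*(-7)) - 15) + 72) + 6)² = (√(√((-16 + 7) - 15) + 72) + 6)² = (√(√(-9 - 15) + 72) + 6)² = (√(√(-24) + 72) + 6)² = (√(2*I*√6 + 72) + 6)² = (√(72 + 2*I*√6) + 6)² = (6 + √(72 + 2*I*√6))²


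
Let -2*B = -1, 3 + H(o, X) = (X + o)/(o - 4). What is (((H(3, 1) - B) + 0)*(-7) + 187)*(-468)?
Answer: -112086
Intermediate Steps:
H(o, X) = -3 + (X + o)/(-4 + o) (H(o, X) = -3 + (X + o)/(o - 4) = -3 + (X + o)/(-4 + o))
B = 1/2 (B = -1/2*(-1) = 1/2 ≈ 0.50000)
(((H(3, 1) - B) + 0)*(-7) + 187)*(-468) = ((((12 + 1 - 2*3)/(-4 + 3) - 1*1/2) + 0)*(-7) + 187)*(-468) = ((((12 + 1 - 6)/(-1) - 1/2) + 0)*(-7) + 187)*(-468) = (((-1*7 - 1/2) + 0)*(-7) + 187)*(-468) = (((-7 - 1/2) + 0)*(-7) + 187)*(-468) = ((-15/2 + 0)*(-7) + 187)*(-468) = (-15/2*(-7) + 187)*(-468) = (105/2 + 187)*(-468) = (479/2)*(-468) = -112086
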